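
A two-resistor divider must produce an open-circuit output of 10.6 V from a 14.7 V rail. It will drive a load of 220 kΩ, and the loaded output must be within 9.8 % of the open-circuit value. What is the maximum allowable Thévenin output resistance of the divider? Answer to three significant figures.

Loading drop = R_th/(R_th + R_L) ≤ 0.0980, so R_th ≤ R_L · ε/(1−ε) = 220 kΩ × 0.0980/0.9020 = 23.9 kΩ.

R_th ≤ 23.9 kΩ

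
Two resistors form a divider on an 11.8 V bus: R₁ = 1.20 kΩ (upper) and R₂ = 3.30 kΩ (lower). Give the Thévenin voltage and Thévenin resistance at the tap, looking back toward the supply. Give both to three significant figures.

V_th = 8.65 V, R_th = 880 Ω

V_th is the open-circuit tap voltage: 11.8 × 3.30/(1.20 + 3.30) = 8.65 V.
With the supply zeroed, R₁ and R₂ appear in parallel from the tap: R_th = R₁‖R₂ = (1.20 × 3.30)/4.500 = 880 Ω.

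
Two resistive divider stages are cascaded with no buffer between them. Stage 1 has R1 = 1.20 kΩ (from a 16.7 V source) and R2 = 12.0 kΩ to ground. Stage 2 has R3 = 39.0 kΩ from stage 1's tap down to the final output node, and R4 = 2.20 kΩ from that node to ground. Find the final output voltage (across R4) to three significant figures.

Stage 2 presents R3+R4 = 41.20 kΩ as a load on stage 1's tap.
Stage 1's lower leg becomes R2‖(R3+R4) = 9.293 kΩ, so V_mid = 16.7 × 9.293/10.49 = 14.79 V.
Stage 2 is itself unloaded: V_out = V_mid × R4/(R3+R4) = 14.79 × 2.20/41.20 = 0.790 V.

V_out ≈ 0.790 V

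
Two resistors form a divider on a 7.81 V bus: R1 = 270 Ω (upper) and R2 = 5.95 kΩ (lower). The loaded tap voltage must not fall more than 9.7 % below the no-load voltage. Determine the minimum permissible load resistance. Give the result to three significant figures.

Output resistance R_th = R1‖R2 = (270 × 5950)/6220 = 258.3 Ω.
The fractional drop is R_th/(R_th + R_L); requiring this ≤ 0.0970 gives R_L ≥ R_th(1/0.0970 − 1) = 258.3 × 9.309 = 2.40 kΩ.

R_L(min) ≈ 2.40 kΩ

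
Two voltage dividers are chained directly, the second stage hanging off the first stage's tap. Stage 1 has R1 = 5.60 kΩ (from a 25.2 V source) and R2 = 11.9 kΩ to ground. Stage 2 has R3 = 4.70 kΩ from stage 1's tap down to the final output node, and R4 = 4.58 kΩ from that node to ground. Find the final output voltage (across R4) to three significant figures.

Stage 2 presents R3+R4 = 9.280 kΩ as a load on stage 1's tap.
Stage 1's lower leg becomes R2‖(R3+R4) = 5.214 kΩ, so V_mid = 25.2 × 5.214/10.81 = 12.15 V.
Stage 2 is itself unloaded: V_out = V_mid × R4/(R3+R4) = 12.15 × 4.58/9.280 = 6.00 V.

V_out ≈ 6.00 V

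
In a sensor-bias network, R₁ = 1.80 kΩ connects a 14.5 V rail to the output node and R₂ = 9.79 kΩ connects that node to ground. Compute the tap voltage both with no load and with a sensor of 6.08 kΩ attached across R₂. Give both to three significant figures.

Unloaded: 12.2 V; loaded: 9.80 V

Open-circuit: V = 14.5 × 9.79/(1.80 + 9.79) = 12.2 V.
With the load, R₂ becomes R₂‖R_L = 3.751 kΩ, so V = 14.5 × 3.751/5.551 = 9.80 V.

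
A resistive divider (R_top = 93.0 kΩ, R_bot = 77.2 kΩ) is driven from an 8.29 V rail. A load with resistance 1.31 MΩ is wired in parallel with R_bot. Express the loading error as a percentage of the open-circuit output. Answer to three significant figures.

The divider's output (Thévenin) resistance is R_top‖R_bot = 42.18 kΩ.
Fractional drop under load = R_th/(R_th + R_L) = 42.18 / (42.18 + 1310) = 0.03120.
So the output falls by 3.12 %.

3.12 %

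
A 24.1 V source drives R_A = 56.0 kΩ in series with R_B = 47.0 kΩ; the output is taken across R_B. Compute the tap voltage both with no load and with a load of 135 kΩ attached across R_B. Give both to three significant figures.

Unloaded: 11.0 V; loaded: 9.25 V

Open-circuit: V = 24.1 × 47.0/(56.0 + 47.0) = 11.0 V.
With the load, R_B becomes R_B‖R_L = 34.86 kΩ, so V = 24.1 × 34.86/90.86 = 9.25 V.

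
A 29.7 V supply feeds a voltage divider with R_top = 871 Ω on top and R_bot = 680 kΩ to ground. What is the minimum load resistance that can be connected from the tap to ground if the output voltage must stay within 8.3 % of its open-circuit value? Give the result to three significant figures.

R_L(min) ≈ 9.61 kΩ

Output resistance R_th = R_top‖R_bot = (871 × 680000)/680900 = 869.9 Ω.
The fractional drop is R_th/(R_th + R_L); requiring this ≤ 0.0830 gives R_L ≥ R_th(1/0.0830 − 1) = 869.9 × 11.05 = 9.61 kΩ.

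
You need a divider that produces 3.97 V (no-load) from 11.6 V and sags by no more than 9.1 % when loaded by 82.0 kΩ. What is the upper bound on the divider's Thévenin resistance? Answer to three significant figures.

R_th ≤ 8.21 kΩ

Loading drop = R_th/(R_th + R_L) ≤ 0.0910, so R_th ≤ R_L · ε/(1−ε) = 82.0 kΩ × 0.0910/0.9090 = 8.21 kΩ.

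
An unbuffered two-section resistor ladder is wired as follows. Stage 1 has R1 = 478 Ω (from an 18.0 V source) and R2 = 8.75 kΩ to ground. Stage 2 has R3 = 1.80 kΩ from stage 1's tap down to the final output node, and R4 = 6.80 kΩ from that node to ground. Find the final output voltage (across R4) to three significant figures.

V_out ≈ 12.8 V

Stage 2 presents R3+R4 = 8600 Ω as a load on stage 1's tap.
Stage 1's lower leg becomes R2‖(R3+R4) = 4337 Ω, so V_mid = 18.0 × 4337/4815 = 16.21 V.
Stage 2 is itself unloaded: V_out = V_mid × R4/(R3+R4) = 16.21 × 6800/8600 = 12.8 V.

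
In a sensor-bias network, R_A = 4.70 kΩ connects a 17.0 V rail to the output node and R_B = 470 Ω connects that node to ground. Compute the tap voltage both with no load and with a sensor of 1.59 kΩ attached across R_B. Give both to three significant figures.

Open-circuit: V = 17.0 × 470/(4700 + 470) = 1.55 V.
With the load, R_B becomes R_B‖R_L = 362.8 Ω, so V = 17.0 × 362.8/5063 = 1.22 V.

Unloaded: 1.55 V; loaded: 1.22 V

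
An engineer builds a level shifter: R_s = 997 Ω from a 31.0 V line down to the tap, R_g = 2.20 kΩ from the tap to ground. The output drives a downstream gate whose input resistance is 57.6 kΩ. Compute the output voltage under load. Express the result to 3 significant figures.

The load sits in parallel with R_g: R_g‖R_L = (2200 × 57600) / (2200 + 57600) = 2119 Ω.
V_out = 31.0 × 2119 / (997 + 2119) = 31.0 × 2119/3116 = 21.1 V.

V_out ≈ 21.1 V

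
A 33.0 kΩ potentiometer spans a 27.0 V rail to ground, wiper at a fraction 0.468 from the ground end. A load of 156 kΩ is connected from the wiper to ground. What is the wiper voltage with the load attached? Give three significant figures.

The wiper splits the pot into (1−α)R = 17.56 kΩ above and αR = 15.44 kΩ below.
Lower section ‖ load = 14.05 kΩ.
V_wiper = 27.0 × 14.05/(17.56 + 14.05) = 12.0 V.

V ≈ 12.0 V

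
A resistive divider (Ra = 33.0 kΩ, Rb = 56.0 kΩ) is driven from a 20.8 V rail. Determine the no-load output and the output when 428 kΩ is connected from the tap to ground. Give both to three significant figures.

Unloaded: 13.1 V; loaded: 12.5 V

Open-circuit: V = 20.8 × 56.0/(33.0 + 56.0) = 13.1 V.
With the load, Rb becomes Rb‖R_L = 49.52 kΩ, so V = 20.8 × 49.52/82.52 = 12.5 V.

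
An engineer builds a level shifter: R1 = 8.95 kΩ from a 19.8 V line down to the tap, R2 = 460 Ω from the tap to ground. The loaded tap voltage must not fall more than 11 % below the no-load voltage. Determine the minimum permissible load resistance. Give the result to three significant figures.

Output resistance R_th = R1‖R2 = (8950 × 460)/9410 = 437.5 Ω.
The fractional drop is R_th/(R_th + R_L); requiring this ≤ 0.110 gives R_L ≥ R_th(1/0.110 − 1) = 437.5 × 8.091 = 3.54 kΩ.

R_L(min) ≈ 3.54 kΩ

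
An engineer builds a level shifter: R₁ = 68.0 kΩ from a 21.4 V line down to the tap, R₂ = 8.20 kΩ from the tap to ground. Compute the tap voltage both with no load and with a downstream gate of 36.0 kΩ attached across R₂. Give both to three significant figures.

Open-circuit: V = 21.4 × 8.20/(68.0 + 8.20) = 2.30 V.
With the load, R₂ becomes R₂‖R_L = 6.679 kΩ, so V = 21.4 × 6.679/74.68 = 1.91 V.

Unloaded: 2.30 V; loaded: 1.91 V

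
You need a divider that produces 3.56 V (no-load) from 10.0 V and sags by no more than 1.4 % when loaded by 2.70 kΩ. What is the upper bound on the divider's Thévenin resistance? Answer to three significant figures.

Loading drop = R_th/(R_th + R_L) ≤ 0.0140, so R_th ≤ R_L · ε/(1−ε) = 2.70 kΩ × 0.0140/0.9860 = 38.3 Ω.
(Any R1, R2 with R2/(R1+R2) = 0.356 and R1‖R2 ≤ 38.3 Ω will meet the spec.)

R_th ≤ 38.3 Ω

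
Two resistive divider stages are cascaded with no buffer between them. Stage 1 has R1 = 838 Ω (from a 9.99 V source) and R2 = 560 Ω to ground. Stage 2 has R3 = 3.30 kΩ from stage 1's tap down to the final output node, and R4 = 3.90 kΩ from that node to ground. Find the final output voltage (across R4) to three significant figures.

Stage 2 presents R3+R4 = 7200 Ω as a load on stage 1's tap.
Stage 1's lower leg becomes R2‖(R3+R4) = 519.6 Ω, so V_mid = 9.99 × 519.6/1358 = 3.823 V.
Stage 2 is itself unloaded: V_out = V_mid × R4/(R3+R4) = 3.823 × 3900/7200 = 2.07 V.

V_out ≈ 2.07 V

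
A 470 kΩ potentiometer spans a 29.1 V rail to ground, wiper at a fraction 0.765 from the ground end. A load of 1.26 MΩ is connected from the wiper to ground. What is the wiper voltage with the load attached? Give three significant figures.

The wiper splits the pot into (1−α)R = 110.5 kΩ above and αR = 359.6 kΩ below.
Lower section ‖ load = 279.7 kΩ.
V_wiper = 29.1 × 279.7/(110.5 + 279.7) = 20.9 V.

V ≈ 20.9 V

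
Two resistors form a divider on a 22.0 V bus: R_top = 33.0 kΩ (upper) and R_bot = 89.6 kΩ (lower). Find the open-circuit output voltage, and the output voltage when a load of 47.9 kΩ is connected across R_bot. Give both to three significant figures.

Open-circuit: V = 22.0 × 89.6/(33.0 + 89.6) = 16.1 V.
With the load, R_bot becomes R_bot‖R_L = 31.21 kΩ, so V = 22.0 × 31.21/64.21 = 10.7 V.

Unloaded: 16.1 V; loaded: 10.7 V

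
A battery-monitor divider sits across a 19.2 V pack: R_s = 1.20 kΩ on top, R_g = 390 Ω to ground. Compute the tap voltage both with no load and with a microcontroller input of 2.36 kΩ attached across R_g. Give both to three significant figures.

Open-circuit: V = 19.2 × 390/(1200 + 390) = 4.71 V.
With the load, R_g becomes R_g‖R_L = 334.7 Ω, so V = 19.2 × 334.7/1535 = 4.19 V.

Unloaded: 4.71 V; loaded: 4.19 V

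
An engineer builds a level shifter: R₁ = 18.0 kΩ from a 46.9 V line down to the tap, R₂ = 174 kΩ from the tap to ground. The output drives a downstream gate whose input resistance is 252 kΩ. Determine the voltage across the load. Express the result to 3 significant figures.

The load sits in parallel with R₂: R₂‖R_L = (174 × 252) / (174 + 252) = 102.9 kΩ.
V_out = 46.9 × 102.9 / (18.0 + 102.9) = 46.9 × 102.9/120.9 = 39.9 V.

V_out ≈ 39.9 V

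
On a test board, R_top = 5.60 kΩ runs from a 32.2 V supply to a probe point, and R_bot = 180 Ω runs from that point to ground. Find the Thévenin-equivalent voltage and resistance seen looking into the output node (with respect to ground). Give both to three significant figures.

V_th = 1.00 V, R_th = 174 Ω

V_th is the open-circuit tap voltage: 32.2 × 180/(5600 + 180) = 1.00 V.
With the supply zeroed, R_top and R_bot appear in parallel from the tap: R_th = R_top‖R_bot = (5600 × 180)/5780 = 174 Ω.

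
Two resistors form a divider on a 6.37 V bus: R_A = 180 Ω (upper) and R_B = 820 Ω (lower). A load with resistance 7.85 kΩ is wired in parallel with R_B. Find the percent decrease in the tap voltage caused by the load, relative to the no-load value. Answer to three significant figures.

1.85 %

The divider's output (Thévenin) resistance is R_A‖R_B = 147.6 Ω.
Fractional drop under load = R_th/(R_th + R_L) = 147.6 / (147.6 + 7850) = 0.01846.
So the output falls by 1.85 %.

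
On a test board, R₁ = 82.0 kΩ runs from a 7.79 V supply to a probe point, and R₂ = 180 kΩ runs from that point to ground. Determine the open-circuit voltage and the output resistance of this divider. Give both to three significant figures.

V_th is the open-circuit tap voltage: 7.79 × 180/(82.0 + 180) = 5.35 V.
With the supply zeroed, R₁ and R₂ appear in parallel from the tap: R_th = R₁‖R₂ = (82.0 × 180)/262.0 = 56.3 kΩ.

V_th = 5.35 V, R_th = 56.3 kΩ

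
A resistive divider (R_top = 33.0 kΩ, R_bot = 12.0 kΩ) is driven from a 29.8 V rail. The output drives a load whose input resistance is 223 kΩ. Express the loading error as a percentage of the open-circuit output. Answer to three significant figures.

The divider's output (Thévenin) resistance is R_top‖R_bot = 8.800 kΩ.
Fractional drop under load = R_th/(R_th + R_L) = 8.800 / (8.800 + 223) = 0.03796.
So the output falls by 3.80 %.

3.80 %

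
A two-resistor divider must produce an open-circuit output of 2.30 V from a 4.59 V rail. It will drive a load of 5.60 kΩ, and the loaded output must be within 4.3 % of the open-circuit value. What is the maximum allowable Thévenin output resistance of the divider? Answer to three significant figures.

Loading drop = R_th/(R_th + R_L) ≤ 0.0430, so R_th ≤ R_L · ε/(1−ε) = 5.60 kΩ × 0.0430/0.9570 = 252 Ω.

R_th ≤ 252 Ω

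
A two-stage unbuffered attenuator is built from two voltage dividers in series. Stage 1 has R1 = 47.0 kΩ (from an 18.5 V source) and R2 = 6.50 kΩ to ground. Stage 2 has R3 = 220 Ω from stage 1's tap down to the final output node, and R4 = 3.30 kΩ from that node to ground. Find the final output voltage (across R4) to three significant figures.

Stage 2 presents R3+R4 = 3520 Ω as a load on stage 1's tap.
Stage 1's lower leg becomes R2‖(R3+R4) = 2283 Ω, so V_mid = 18.5 × 2283/49280 = 0.8572 V.
Stage 2 is itself unloaded: V_out = V_mid × R4/(R3+R4) = 0.8572 × 3300/3520 = 0.804 V.

V_out ≈ 0.804 V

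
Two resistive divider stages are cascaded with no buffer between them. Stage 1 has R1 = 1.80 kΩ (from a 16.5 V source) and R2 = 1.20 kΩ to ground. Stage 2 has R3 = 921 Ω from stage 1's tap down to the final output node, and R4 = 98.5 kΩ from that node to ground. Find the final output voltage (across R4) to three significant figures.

Stage 2 presents R3+R4 = 99420 Ω as a load on stage 1's tap.
Stage 1's lower leg becomes R2‖(R3+R4) = 1186 Ω, so V_mid = 16.5 × 1186/2986 = 6.553 V.
Stage 2 is itself unloaded: V_out = V_mid × R4/(R3+R4) = 6.553 × 98500/99420 = 6.49 V.

V_out ≈ 6.49 V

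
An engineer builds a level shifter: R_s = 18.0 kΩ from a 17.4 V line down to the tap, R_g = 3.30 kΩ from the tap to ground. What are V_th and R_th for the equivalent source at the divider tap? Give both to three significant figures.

V_th is the open-circuit tap voltage: 17.4 × 3.30/(18.0 + 3.30) = 2.70 V.
With the supply zeroed, R_s and R_g appear in parallel from the tap: R_th = R_s‖R_g = (18.0 × 3.30)/21.30 = 2.79 kΩ.

V_th = 2.70 V, R_th = 2.79 kΩ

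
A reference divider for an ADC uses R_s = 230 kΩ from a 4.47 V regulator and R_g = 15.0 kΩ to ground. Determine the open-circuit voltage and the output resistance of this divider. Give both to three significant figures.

V_th = 0.274 V, R_th = 14.1 kΩ

V_th is the open-circuit tap voltage: 4.47 × 15.0/(230 + 15.0) = 0.274 V.
With the supply zeroed, R_s and R_g appear in parallel from the tap: R_th = R_s‖R_g = (230 × 15.0)/245.0 = 14.1 kΩ.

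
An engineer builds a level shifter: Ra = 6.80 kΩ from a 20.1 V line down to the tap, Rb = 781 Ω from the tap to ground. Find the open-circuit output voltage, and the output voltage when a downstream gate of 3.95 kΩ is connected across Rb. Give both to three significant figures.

Unloaded: 2.07 V; loaded: 1.76 V

Open-circuit: V = 20.1 × 781/(6800 + 781) = 2.07 V.
With the load, Rb becomes Rb‖R_L = 652.1 Ω, so V = 20.1 × 652.1/7452 = 1.76 V.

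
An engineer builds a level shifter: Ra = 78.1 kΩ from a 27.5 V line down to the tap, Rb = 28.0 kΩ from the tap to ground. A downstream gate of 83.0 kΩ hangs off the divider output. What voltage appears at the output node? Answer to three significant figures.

The load sits in parallel with Rb: Rb‖R_L = (28.0 × 83.0) / (28.0 + 83.0) = 20.94 kΩ.
V_out = 27.5 × 20.94 / (78.1 + 20.94) = 27.5 × 20.94/99.04 = 5.81 V.
(Unloaded it would have been 7.26 V.)

V_out ≈ 5.81 V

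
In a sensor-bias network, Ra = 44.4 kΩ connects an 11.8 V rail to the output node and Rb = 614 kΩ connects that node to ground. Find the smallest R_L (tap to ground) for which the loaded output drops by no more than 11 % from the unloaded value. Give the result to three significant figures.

Output resistance R_th = Ra‖Rb = (44.4 × 614)/658.4 = 41.41 kΩ.
The fractional drop is R_th/(R_th + R_L); requiring this ≤ 0.110 gives R_L ≥ R_th(1/0.110 − 1) = 41.41 × 8.091 = 335 kΩ.

R_L(min) ≈ 335 kΩ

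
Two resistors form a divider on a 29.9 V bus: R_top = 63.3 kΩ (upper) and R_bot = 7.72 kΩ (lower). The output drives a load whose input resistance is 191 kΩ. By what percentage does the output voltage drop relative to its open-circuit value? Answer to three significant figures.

3.48 %

The divider's output (Thévenin) resistance is R_top‖R_bot = 6.881 kΩ.
Fractional drop under load = R_th/(R_th + R_L) = 6.881 / (6.881 + 191) = 0.03477.
So the output falls by 3.48 %.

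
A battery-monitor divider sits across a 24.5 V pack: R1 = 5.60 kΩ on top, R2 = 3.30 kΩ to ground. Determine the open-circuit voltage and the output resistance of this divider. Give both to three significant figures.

V_th = 9.08 V, R_th = 2.08 kΩ

V_th is the open-circuit tap voltage: 24.5 × 3.30/(5.60 + 3.30) = 9.08 V.
With the supply zeroed, R1 and R2 appear in parallel from the tap: R_th = R1‖R2 = (5.60 × 3.30)/8.900 = 2.08 kΩ.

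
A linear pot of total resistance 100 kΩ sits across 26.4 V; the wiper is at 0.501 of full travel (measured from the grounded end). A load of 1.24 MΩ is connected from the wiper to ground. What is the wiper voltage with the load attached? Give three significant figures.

V ≈ 13.0 V

The wiper splits the pot into (1−α)R = 49.90 kΩ above and αR = 50.10 kΩ below.
Lower section ‖ load = 48.15 kΩ.
V_wiper = 26.4 × 48.15/(49.90 + 48.15) = 13.0 V.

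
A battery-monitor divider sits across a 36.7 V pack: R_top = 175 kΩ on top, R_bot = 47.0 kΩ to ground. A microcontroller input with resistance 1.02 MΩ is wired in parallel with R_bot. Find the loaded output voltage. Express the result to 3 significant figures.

The load sits in parallel with R_bot: R_bot‖R_L = (47.0 × 1020) / (47.0 + 1020) = 44.93 kΩ.
V_out = 36.7 × 44.93 / (175 + 44.93) = 36.7 × 44.93/219.9 = 7.50 V.

V_out ≈ 7.50 V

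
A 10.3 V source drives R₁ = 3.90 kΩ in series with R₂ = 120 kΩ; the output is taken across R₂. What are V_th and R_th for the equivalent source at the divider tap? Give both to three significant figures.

V_th is the open-circuit tap voltage: 10.3 × 120/(3.90 + 120) = 9.98 V.
With the supply zeroed, R₁ and R₂ appear in parallel from the tap: R_th = R₁‖R₂ = (3.90 × 120)/123.9 = 3.78 kΩ.

V_th = 9.98 V, R_th = 3.78 kΩ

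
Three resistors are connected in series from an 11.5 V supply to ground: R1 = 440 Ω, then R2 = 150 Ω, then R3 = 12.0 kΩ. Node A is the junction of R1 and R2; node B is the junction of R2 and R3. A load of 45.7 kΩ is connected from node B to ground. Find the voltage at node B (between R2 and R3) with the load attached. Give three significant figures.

V ≈ 10.8 V

At node B, R3 is in parallel with the load: R3‖R_L = 9504 Ω.
Below node A the resistance is R2 + (R3‖R_L) = 9654 Ω, so V_A = 11.5 × 9654/10090 = 11.00 V.
Then V_B = V_A × (R3‖R_L)/(R2 + R3‖R_L) = 11.00 × 9504/9654 = 10.8 V.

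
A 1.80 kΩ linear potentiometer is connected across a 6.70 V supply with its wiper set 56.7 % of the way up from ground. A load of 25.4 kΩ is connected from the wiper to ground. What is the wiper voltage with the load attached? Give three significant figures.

The wiper splits the pot into (1−α)R = 779.4 Ω above and αR = 1021 Ω below.
Lower section ‖ load = 981.2 Ω.
V_wiper = 6.70 × 981.2/(779.4 + 981.2) = 3.73 V.

V ≈ 3.73 V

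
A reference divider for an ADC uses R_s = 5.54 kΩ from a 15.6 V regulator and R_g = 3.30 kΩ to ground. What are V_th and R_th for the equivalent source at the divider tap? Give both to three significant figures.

V_th is the open-circuit tap voltage: 15.6 × 3.30/(5.54 + 3.30) = 5.82 V.
With the supply zeroed, R_s and R_g appear in parallel from the tap: R_th = R_s‖R_g = (5.54 × 3.30)/8.840 = 2.07 kΩ.

V_th = 5.82 V, R_th = 2.07 kΩ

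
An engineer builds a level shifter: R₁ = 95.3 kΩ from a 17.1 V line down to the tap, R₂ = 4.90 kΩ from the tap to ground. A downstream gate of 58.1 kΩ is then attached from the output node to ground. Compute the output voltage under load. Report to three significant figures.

V_out ≈ 0.774 V

The load sits in parallel with R₂: R₂‖R_L = (4.90 × 58.1) / (4.90 + 58.1) = 4.519 kΩ.
V_out = 17.1 × 4.519 / (95.3 + 4.519) = 17.1 × 4.519/99.82 = 0.774 V.
(Unloaded it would have been 0.836 V.)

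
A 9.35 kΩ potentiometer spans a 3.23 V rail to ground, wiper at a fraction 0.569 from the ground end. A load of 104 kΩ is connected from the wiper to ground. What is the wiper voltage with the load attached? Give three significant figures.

V ≈ 1.80 V

The wiper splits the pot into (1−α)R = 4.030 kΩ above and αR = 5.320 kΩ below.
Lower section ‖ load = 5.061 kΩ.
V_wiper = 3.23 × 5.061/(4.030 + 5.061) = 1.80 V.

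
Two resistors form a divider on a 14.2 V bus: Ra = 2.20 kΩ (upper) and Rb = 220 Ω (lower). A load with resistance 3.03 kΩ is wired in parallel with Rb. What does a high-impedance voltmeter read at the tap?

V_out ≈ 1.21 V

The load sits in parallel with Rb: Rb‖R_L = (220 × 3030) / (220 + 3030) = 205.1 Ω.
V_out = 14.2 × 205.1 / (2200 + 205.1) = 14.2 × 205.1/2405 = 1.21 V.
(Unloaded it would have been 1.29 V.)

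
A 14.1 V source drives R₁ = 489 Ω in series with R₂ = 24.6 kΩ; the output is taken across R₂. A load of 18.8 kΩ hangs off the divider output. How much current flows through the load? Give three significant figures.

I_L ≈ 0.717 mA

R₂‖R_L = 10660 Ω; V_out = 14.1 × 10660/11150 = 13.48 V.
I_L = V_out / R_L = 13.48 / 18.8 kΩ = 0.717 mA.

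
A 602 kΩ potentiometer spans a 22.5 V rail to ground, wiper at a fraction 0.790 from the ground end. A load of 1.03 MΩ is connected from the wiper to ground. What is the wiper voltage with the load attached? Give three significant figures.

The wiper splits the pot into (1−α)R = 126.4 kΩ above and αR = 475.6 kΩ below.
Lower section ‖ load = 325.4 kΩ.
V_wiper = 22.5 × 325.4/(126.4 + 325.4) = 16.2 V.

V ≈ 16.2 V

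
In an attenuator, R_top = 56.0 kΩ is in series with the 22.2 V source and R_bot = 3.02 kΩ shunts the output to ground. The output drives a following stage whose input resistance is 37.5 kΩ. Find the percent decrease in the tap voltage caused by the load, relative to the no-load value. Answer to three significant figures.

7.10 %

The divider's output (Thévenin) resistance is R_top‖R_bot = 2.865 kΩ.
Fractional drop under load = R_th/(R_th + R_L) = 2.865 / (2.865 + 37.5) = 0.07099.
So the output falls by 7.10 %.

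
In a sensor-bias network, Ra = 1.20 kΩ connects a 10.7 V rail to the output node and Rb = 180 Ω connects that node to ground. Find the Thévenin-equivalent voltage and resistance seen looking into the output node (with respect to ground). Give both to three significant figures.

V_th = 1.40 V, R_th = 157 Ω

V_th is the open-circuit tap voltage: 10.7 × 180/(1200 + 180) = 1.40 V.
With the supply zeroed, Ra and Rb appear in parallel from the tap: R_th = Ra‖Rb = (1200 × 180)/1380 = 157 Ω.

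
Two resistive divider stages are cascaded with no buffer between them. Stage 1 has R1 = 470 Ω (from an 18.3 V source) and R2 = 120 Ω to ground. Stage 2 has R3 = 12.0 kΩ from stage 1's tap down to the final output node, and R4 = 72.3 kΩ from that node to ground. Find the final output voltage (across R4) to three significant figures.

V_out ≈ 3.19 V

Stage 2 presents R3+R4 = 84300 Ω as a load on stage 1's tap.
Stage 1's lower leg becomes R2‖(R3+R4) = 119.8 Ω, so V_mid = 18.3 × 119.8/589.8 = 3.718 V.
Stage 2 is itself unloaded: V_out = V_mid × R4/(R3+R4) = 3.718 × 72300/84300 = 3.19 V.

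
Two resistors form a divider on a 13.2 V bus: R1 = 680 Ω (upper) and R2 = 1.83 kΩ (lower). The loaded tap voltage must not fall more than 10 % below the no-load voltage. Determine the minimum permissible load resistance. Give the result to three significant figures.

Output resistance R_th = R1‖R2 = (680 × 1830)/2510 = 495.8 Ω.
The fractional drop is R_th/(R_th + R_L); requiring this ≤ 0.100 gives R_L ≥ R_th(1/0.100 − 1) = 495.8 × 9.000 = 4.46 kΩ.

R_L(min) ≈ 4.46 kΩ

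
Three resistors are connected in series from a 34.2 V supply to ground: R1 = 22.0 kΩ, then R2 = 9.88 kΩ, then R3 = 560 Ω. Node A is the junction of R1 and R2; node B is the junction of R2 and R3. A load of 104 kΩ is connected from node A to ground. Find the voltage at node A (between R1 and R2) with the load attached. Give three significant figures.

V ≈ 10.3 V

Below node A the series string R2+R3 = 10440 Ω sits in parallel with the 104000 Ω load: 9488 Ω.
V_A = 34.2 × 9488/(22000 + 9488) = 10.3 V.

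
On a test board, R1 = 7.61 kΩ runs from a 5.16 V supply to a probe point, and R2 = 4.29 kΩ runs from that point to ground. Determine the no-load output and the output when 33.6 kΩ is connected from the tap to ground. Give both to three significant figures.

Unloaded: 1.86 V; loaded: 1.72 V

Open-circuit: V = 5.16 × 4.29/(7.61 + 4.29) = 1.86 V.
With the load, R2 becomes R2‖R_L = 3.804 kΩ, so V = 5.16 × 3.804/11.41 = 1.72 V.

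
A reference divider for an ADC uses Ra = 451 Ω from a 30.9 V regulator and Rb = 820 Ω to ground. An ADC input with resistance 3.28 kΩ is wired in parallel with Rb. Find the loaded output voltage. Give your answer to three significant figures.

The load sits in parallel with Rb: Rb‖R_L = (820 × 3280) / (820 + 3280) = 656.0 Ω.
V_out = 30.9 × 656.0 / (451 + 656.0) = 30.9 × 656.0/1107 = 18.3 V.

V_out ≈ 18.3 V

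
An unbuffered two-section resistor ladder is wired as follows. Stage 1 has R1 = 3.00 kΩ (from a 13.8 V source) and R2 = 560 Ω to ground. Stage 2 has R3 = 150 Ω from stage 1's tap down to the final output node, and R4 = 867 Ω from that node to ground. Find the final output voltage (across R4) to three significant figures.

Stage 2 presents R3+R4 = 1017 Ω as a load on stage 1's tap.
Stage 1's lower leg becomes R2‖(R3+R4) = 361.1 Ω, so V_mid = 13.8 × 361.1/3361 = 1.483 V.
Stage 2 is itself unloaded: V_out = V_mid × R4/(R3+R4) = 1.483 × 867/1017 = 1.26 V.

V_out ≈ 1.26 V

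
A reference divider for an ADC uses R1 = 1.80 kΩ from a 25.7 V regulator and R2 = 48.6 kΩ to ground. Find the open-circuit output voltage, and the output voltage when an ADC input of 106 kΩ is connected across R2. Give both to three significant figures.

Unloaded: 24.8 V; loaded: 24.4 V

Open-circuit: V = 25.7 × 48.6/(1.80 + 48.6) = 24.8 V.
With the load, R2 becomes R2‖R_L = 33.32 kΩ, so V = 25.7 × 33.32/35.12 = 24.4 V.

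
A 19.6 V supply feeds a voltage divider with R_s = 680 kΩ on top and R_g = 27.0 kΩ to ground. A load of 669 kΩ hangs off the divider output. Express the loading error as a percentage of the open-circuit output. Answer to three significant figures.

The divider's output (Thévenin) resistance is R_s‖R_g = 25.97 kΩ.
Fractional drop under load = R_th/(R_th + R_L) = 25.97 / (25.97 + 669) = 0.03737.
So the output falls by 3.74 %.

3.74 %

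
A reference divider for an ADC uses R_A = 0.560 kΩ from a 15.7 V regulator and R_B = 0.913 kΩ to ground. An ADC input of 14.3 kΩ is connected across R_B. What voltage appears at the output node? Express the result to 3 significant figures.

V_out ≈ 9.50 V

The load sits in parallel with R_B: R_B‖R_L = (913 × 14300) / (913 + 14300) = 858.2 Ω.
V_out = 15.7 × 858.2 / (560 + 858.2) = 15.7 × 858.2/1418 = 9.50 V.
(Unloaded it would have been 9.73 V.)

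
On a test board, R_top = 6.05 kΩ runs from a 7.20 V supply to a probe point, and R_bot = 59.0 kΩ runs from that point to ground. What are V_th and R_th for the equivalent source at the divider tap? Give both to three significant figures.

V_th is the open-circuit tap voltage: 7.20 × 59.0/(6.05 + 59.0) = 6.53 V.
With the supply zeroed, R_top and R_bot appear in parallel from the tap: R_th = R_top‖R_bot = (6.05 × 59.0)/65.05 = 5.49 kΩ.

V_th = 6.53 V, R_th = 5.49 kΩ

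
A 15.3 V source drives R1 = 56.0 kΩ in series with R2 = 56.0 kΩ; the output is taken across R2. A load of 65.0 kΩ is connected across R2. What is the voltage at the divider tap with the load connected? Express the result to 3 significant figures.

V_out ≈ 5.35 V

The load sits in parallel with R2: R2‖R_L = (56.0 × 65.0) / (56.0 + 65.0) = 30.08 kΩ.
V_out = 15.3 × 30.08 / (56.0 + 30.08) = 15.3 × 30.08/86.08 = 5.35 V.
(Unloaded it would have been 7.65 V.)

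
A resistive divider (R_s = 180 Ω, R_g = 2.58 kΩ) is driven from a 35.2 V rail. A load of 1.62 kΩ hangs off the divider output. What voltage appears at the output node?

The load sits in parallel with R_g: R_g‖R_L = (2580 × 1620) / (2580 + 1620) = 995.1 Ω.
V_out = 35.2 × 995.1 / (180 + 995.1) = 35.2 × 995.1/1175 = 29.8 V.

V_out ≈ 29.8 V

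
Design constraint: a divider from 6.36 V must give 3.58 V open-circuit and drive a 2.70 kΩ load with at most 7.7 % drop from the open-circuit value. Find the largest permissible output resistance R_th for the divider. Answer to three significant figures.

Loading drop = R_th/(R_th + R_L) ≤ 0.0770, so R_th ≤ R_L · ε/(1−ε) = 2.70 kΩ × 0.0770/0.9230 = 225 Ω.

R_th ≤ 225 Ω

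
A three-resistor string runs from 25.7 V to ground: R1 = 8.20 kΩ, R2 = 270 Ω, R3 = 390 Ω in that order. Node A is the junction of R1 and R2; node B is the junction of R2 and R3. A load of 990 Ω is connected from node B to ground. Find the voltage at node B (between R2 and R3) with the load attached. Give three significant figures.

At node B, R3 is in parallel with the load: R3‖R_L = 279.8 Ω.
Below node A the resistance is R2 + (R3‖R_L) = 549.8 Ω, so V_A = 25.7 × 549.8/8750 = 1.615 V.
Then V_B = V_A × (R3‖R_L)/(R2 + R3‖R_L) = 1.615 × 279.8/549.8 = 0.822 V.

V ≈ 0.822 V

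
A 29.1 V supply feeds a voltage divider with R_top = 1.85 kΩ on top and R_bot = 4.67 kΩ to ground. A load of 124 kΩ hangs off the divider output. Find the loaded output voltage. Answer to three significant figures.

The load sits in parallel with R_bot: R_bot‖R_L = (4.67 × 124) / (4.67 + 124) = 4.501 kΩ.
V_out = 29.1 × 4.501 / (1.85 + 4.501) = 29.1 × 4.501/6.351 = 20.6 V.

V_out ≈ 20.6 V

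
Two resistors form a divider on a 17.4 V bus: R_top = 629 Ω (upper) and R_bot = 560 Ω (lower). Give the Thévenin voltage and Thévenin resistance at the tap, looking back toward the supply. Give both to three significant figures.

V_th is the open-circuit tap voltage: 17.4 × 560/(629 + 560) = 8.20 V.
With the supply zeroed, R_top and R_bot appear in parallel from the tap: R_th = R_top‖R_bot = (629 × 560)/1189 = 296 Ω.

V_th = 8.20 V, R_th = 296 Ω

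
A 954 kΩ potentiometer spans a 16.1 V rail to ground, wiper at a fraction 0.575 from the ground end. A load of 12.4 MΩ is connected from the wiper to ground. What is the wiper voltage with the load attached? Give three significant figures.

The wiper splits the pot into (1−α)R = 405.5 kΩ above and αR = 548.5 kΩ below.
Lower section ‖ load = 525.3 kΩ.
V_wiper = 16.1 × 525.3/(405.5 + 525.3) = 9.09 V.

V ≈ 9.09 V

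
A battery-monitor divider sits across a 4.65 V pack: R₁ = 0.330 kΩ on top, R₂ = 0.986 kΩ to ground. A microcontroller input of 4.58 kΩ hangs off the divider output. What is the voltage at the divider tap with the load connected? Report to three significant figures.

V_out ≈ 3.31 V

The load sits in parallel with R₂: R₂‖R_L = (986 × 4580) / (986 + 4580) = 811.3 Ω.
V_out = 4.65 × 811.3 / (330 + 811.3) = 4.65 × 811.3/1141 = 3.31 V.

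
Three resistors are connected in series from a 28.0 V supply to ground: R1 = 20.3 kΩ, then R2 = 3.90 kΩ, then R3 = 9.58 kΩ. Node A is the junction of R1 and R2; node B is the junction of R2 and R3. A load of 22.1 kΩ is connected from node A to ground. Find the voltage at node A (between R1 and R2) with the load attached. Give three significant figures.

V ≈ 8.18 V

Below node A the series string R2+R3 = 13.48 kΩ sits in parallel with the 22.1 kΩ load: 8.373 kΩ.
V_A = 28.0 × 8.373/(20.3 + 8.373) = 8.18 V.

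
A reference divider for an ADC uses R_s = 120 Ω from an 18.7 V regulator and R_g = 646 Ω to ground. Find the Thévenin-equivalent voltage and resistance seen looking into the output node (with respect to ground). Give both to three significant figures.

V_th is the open-circuit tap voltage: 18.7 × 646/(120 + 646) = 15.8 V.
With the supply zeroed, R_s and R_g appear in parallel from the tap: R_th = R_s‖R_g = (120 × 646)/766.0 = 101 Ω.

V_th = 15.8 V, R_th = 101 Ω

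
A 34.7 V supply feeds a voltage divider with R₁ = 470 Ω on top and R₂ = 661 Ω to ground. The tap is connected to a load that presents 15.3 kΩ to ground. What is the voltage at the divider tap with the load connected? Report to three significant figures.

V_out ≈ 19.9 V

The load sits in parallel with R₂: R₂‖R_L = (661 × 15300) / (661 + 15300) = 633.6 Ω.
V_out = 34.7 × 633.6 / (470 + 633.6) = 34.7 × 633.6/1104 = 19.9 V.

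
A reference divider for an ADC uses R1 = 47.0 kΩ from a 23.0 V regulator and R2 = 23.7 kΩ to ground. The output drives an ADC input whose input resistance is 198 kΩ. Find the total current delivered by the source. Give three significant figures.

R2‖R_L = 21.17 kΩ, so the source sees R1 + R2‖R_L = 68.17 kΩ.
I = 23.0 V / 68.17 kΩ = 0.337 mA.

I ≈ 0.337 mA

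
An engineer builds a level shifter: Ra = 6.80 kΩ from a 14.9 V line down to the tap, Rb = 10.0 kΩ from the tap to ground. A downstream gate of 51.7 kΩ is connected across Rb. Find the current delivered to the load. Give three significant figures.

Rb‖R_L = 8.379 kΩ; V_out = 14.9 × 8.379/15.18 = 8.225 V.
I_L = V_out / R_L = 8.225 / 51.7 kΩ = 0.159 mA.

I_L ≈ 0.159 mA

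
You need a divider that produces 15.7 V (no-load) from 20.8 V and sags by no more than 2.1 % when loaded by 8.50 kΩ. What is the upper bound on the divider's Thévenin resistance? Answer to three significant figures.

Loading drop = R_th/(R_th + R_L) ≤ 0.0210, so R_th ≤ R_L · ε/(1−ε) = 8.50 kΩ × 0.0210/0.9790 = 182 Ω.

R_th ≤ 182 Ω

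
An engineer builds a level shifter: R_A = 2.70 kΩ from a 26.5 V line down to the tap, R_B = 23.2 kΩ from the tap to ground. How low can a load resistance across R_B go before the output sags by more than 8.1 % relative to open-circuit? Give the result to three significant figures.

Output resistance R_th = R_A‖R_B = (2.70 × 23.2)/25.90 = 2.419 kΩ.
The fractional drop is R_th/(R_th + R_L); requiring this ≤ 0.0810 gives R_L ≥ R_th(1/0.0810 − 1) = 2.419 × 11.35 = 27.4 kΩ.

R_L(min) ≈ 27.4 kΩ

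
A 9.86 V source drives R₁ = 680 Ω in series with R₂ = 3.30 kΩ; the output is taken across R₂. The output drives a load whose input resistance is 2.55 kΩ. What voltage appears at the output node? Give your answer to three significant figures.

V_out ≈ 6.70 V

The load sits in parallel with R₂: R₂‖R_L = (3300 × 2550) / (3300 + 2550) = 1438 Ω.
V_out = 9.86 × 1438 / (680 + 1438) = 9.86 × 1438/2118 = 6.70 V.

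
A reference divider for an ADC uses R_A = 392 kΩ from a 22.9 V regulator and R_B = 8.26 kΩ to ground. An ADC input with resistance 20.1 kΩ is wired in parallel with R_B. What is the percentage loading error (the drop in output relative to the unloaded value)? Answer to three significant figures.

The divider's output (Thévenin) resistance is R_A‖R_B = 8.090 kΩ.
Fractional drop under load = R_th/(R_th + R_L) = 8.090 / (8.090 + 20.1) = 0.2870.
So the output falls by 28.7 %.

28.7 %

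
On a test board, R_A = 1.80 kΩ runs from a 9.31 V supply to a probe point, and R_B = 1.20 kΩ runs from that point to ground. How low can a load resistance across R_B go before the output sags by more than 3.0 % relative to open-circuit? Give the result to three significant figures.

Output resistance R_th = R_A‖R_B = (1800 × 1200)/3000 = 720.0 Ω.
The fractional drop is R_th/(R_th + R_L); requiring this ≤ 0.0300 gives R_L ≥ R_th(1/0.0300 − 1) = 720.0 × 32.33 = 23.3 kΩ.

R_L(min) ≈ 23.3 kΩ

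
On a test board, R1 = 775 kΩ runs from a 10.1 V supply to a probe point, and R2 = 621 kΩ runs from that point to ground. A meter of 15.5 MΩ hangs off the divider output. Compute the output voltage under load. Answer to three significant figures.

V_out ≈ 4.40 V

The load sits in parallel with R2: R2‖R_L = (621 × 15500) / (621 + 15500) = 597.1 kΩ.
V_out = 10.1 × 597.1 / (775 + 597.1) = 10.1 × 597.1/1372 = 4.40 V.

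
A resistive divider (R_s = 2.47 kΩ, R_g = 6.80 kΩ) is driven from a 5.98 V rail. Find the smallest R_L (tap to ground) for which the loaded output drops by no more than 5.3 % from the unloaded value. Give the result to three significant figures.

Output resistance R_th = R_s‖R_g = (2.47 × 6.80)/9.270 = 1.812 kΩ.
The fractional drop is R_th/(R_th + R_L); requiring this ≤ 0.0530 gives R_L ≥ R_th(1/0.0530 − 1) = 1.812 × 17.87 = 32.4 kΩ.

R_L(min) ≈ 32.4 kΩ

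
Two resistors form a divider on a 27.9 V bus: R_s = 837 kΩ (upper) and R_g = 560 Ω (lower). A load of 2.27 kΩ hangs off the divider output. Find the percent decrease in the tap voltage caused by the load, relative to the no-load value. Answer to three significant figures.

19.8 %

Unloaded V = 27.9 × 560/837600 = 0.01865 V.
Loaded: R_g‖R_L = 449.2 Ω, giving V = 27.9 × 449.2/837400 = 0.01496 V.
Drop = (0.01865 − 0.01496) / 0.01865 = 19.8 %.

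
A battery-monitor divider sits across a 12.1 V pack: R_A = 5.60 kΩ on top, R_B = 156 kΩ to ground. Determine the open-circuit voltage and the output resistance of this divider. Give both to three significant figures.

V_th = 11.7 V, R_th = 5.41 kΩ

V_th is the open-circuit tap voltage: 12.1 × 156/(5.60 + 156) = 11.7 V.
With the supply zeroed, R_A and R_B appear in parallel from the tap: R_th = R_A‖R_B = (5.60 × 156)/161.6 = 5.41 kΩ.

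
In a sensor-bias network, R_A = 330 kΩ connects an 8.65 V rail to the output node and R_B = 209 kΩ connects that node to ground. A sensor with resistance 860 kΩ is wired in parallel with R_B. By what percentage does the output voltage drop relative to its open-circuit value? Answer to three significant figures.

13.0 %

Unloaded V = 8.65 × 209/539.0 = 3.3541 V.
Loaded: R_B‖R_L = 168.1 kΩ, giving V = 8.65 × 168.1/498.1 = 2.9197 V.
Drop = (3.3541 − 2.9197) / 3.3541 = 13.0 %.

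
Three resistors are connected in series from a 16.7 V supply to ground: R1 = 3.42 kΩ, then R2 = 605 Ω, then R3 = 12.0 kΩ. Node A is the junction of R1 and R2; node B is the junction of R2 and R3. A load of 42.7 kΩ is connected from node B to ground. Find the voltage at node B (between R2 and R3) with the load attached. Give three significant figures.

At node B, R3 is in parallel with the load: R3‖R_L = 9367 Ω.
Below node A the resistance is R2 + (R3‖R_L) = 9972 Ω, so V_A = 16.7 × 9972/13390 = 12.44 V.
Then V_B = V_A × (R3‖R_L)/(R2 + R3‖R_L) = 12.44 × 9367/9972 = 11.7 V.

V ≈ 11.7 V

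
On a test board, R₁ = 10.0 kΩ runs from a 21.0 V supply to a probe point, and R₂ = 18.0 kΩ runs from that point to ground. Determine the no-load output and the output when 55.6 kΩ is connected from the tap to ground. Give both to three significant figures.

Open-circuit: V = 21.0 × 18.0/(10.0 + 18.0) = 13.5 V.
With the load, R₂ becomes R₂‖R_L = 13.60 kΩ, so V = 21.0 × 13.60/23.60 = 12.1 V.

Unloaded: 13.5 V; loaded: 12.1 V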